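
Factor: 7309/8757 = 3^( - 2 )*7^ ( - 1)*139^( - 1)*7309^1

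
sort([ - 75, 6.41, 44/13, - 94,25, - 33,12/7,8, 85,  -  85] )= [ - 94, - 85, - 75, - 33, 12/7,  44/13, 6.41,8, 25,85]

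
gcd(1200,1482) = 6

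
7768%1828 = 456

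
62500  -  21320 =41180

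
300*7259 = 2177700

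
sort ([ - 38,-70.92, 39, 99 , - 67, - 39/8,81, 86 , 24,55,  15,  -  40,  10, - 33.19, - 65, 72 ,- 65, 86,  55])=[- 70.92, - 67, - 65, - 65, - 40, - 38,-33.19, - 39/8 , 10,  15, 24 , 39, 55, 55, 72, 81,86, 86  ,  99 ]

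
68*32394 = 2202792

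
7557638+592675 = 8150313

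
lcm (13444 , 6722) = 13444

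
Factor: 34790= 2^1*5^1*7^2*71^1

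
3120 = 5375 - 2255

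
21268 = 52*409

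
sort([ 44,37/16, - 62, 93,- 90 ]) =[-90, -62,  37/16, 44 , 93]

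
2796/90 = 466/15 = 31.07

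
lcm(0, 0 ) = 0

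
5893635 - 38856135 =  - 32962500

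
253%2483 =253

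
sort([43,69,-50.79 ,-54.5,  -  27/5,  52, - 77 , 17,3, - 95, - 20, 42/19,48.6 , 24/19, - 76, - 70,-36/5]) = [ - 95, - 77 , - 76, - 70, - 54.5, - 50.79,- 20, - 36/5,-27/5,24/19, 42/19,3 , 17,43, 48.6, 52,69]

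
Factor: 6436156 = 2^2*347^1 * 4637^1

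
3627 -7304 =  - 3677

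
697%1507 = 697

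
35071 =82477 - 47406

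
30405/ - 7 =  - 30405/7 = - 4343.57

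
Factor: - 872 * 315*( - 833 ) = 228808440 = 2^3*3^2*5^1*7^3 * 17^1*109^1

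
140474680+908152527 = 1048627207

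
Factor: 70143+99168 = 3^1*56437^1  =  169311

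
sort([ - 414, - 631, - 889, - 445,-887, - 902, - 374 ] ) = [ - 902, - 889, - 887, - 631,  -  445, - 414,-374 ]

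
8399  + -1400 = 6999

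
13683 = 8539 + 5144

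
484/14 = 242/7 = 34.57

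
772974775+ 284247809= 1057222584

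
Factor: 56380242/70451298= 3^(-1 )*17^(  -  1)*230233^ ( - 1) *9396707^1  =  9396707/11741883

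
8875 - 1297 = 7578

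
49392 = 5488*9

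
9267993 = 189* 49037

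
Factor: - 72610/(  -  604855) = 2^1*53^1 * 883^(-1) =106/883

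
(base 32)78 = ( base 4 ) 3220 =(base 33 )71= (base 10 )232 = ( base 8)350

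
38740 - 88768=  - 50028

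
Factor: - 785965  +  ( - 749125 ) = -1535090 = - 2^1*5^1*153509^1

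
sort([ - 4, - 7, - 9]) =[-9,-7,-4 ] 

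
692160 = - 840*( -824 )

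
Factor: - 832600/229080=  - 905/249 = -3^(-1)* 5^1*83^( - 1 )*181^1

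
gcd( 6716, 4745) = 73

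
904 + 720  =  1624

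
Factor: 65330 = 2^1* 5^1*47^1*139^1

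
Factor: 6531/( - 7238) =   -  933/1034=-  2^( - 1 )*3^1*11^ ( - 1 )*47^( - 1)*311^1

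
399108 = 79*5052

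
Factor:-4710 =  - 2^1*3^1*5^1*157^1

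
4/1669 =4/1669=   0.00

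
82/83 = 82/83 = 0.99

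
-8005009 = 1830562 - 9835571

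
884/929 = 884/929  =  0.95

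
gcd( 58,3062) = 2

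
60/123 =20/41 =0.49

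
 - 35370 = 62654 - 98024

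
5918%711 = 230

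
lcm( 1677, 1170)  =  50310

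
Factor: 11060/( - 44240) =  -1/4 = - 2^(-2) 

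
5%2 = 1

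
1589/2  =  1589/2= 794.50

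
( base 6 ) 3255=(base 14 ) 3bd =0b1011110011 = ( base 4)23303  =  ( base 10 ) 755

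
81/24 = 3 + 3/8  =  3.38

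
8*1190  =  9520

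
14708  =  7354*2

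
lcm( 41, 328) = 328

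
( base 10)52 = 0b110100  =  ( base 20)2C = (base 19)2E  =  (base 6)124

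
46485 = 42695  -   - 3790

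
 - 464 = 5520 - 5984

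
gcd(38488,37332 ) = 68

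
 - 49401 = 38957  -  88358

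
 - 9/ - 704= 9/704= 0.01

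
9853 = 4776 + 5077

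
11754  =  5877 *2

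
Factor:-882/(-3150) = 5^( - 2 ) *7^1 = 7/25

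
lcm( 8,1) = 8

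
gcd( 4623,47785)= 1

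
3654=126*29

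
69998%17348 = 606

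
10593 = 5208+5385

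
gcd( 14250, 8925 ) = 75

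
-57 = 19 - 76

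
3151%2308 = 843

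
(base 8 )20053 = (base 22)H07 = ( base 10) 8235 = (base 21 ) ie3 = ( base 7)33003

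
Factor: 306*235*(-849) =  - 61051590 = -  2^1*3^3*5^1*17^1*47^1*283^1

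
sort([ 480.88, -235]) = [ - 235, 480.88 ]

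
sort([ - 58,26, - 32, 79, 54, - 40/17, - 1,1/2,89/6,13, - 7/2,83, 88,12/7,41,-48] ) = [ - 58, - 48,-32, - 7/2, - 40/17,-1,  1/2,12/7,13,  89/6, 26, 41,54,79,83,88 ]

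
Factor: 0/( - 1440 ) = 0^1  =  0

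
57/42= 19/14 = 1.36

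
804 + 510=1314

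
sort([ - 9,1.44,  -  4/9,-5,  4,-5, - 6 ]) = [- 9, - 6,-5,-5, - 4/9,1.44,4]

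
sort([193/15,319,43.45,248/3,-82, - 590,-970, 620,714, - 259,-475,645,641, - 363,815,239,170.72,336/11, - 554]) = [-970, - 590,  -  554, - 475,  -  363,- 259,-82, 193/15, 336/11, 43.45, 248/3,170.72,239,319,620,641, 645,714,815 ]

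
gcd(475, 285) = 95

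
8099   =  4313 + 3786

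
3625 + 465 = 4090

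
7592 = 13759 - 6167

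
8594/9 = 954 + 8/9 = 954.89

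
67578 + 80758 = 148336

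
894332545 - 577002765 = 317329780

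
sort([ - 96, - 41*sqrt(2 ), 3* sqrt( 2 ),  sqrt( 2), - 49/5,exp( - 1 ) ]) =[ - 96, - 41*sqrt ( 2),- 49/5,  exp( - 1),  sqrt( 2 ),  3*sqrt(2 )]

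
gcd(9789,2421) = 3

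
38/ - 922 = -1 + 442/461  =  - 0.04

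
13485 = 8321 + 5164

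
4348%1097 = 1057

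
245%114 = 17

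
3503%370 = 173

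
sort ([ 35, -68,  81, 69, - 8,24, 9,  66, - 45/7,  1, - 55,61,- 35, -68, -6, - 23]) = [ - 68,- 68, - 55, - 35,- 23, - 8, - 45/7,- 6,1,9,24, 35,61,  66, 69, 81]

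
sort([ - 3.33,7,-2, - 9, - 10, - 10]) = [ - 10, - 10, -9,-3.33, - 2,7] 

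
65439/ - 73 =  - 897 + 42/73=   - 896.42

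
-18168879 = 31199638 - 49368517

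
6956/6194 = 3478/3097 = 1.12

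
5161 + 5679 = 10840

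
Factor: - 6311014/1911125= - 2^1*5^( - 3)*97^1 * 15289^(-1)*32531^1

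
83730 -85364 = - 1634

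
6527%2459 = 1609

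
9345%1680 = 945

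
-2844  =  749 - 3593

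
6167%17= 13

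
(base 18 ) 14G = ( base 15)1C7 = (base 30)DM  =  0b110011100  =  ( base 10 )412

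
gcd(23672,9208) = 8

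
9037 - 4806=4231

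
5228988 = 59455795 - 54226807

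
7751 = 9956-2205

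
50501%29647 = 20854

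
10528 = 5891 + 4637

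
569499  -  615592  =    -  46093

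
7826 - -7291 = 15117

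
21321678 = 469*45462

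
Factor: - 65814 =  - 2^1*3^1*7^1*1567^1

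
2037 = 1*2037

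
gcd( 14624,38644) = 4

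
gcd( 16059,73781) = 1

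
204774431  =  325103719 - 120329288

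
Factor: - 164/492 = -3^( - 1) = -1/3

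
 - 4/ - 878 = 2/439 = 0.00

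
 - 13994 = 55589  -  69583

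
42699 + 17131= 59830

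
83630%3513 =2831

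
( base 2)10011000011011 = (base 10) 9755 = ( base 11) 7369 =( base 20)147F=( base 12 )578B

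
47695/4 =11923 + 3/4 = 11923.75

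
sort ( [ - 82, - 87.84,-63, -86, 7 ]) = [ - 87.84,  -  86,-82,- 63,7] 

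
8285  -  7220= 1065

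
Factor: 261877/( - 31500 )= - 37411/4500 = -2^(-2 ) * 3^(  -  2 )*5^(-3 )*11^1*19^1*179^1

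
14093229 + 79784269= 93877498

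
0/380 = 0 = 0.00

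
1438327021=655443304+782883717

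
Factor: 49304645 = 5^1*13^1*47^1  *  16139^1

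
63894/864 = 73 + 137/144= 73.95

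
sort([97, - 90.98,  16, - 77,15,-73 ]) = [ - 90.98,-77,-73,15,  16,97 ]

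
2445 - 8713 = - 6268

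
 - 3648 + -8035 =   -  11683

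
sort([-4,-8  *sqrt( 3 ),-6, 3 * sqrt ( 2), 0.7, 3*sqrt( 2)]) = [-8 * sqrt( 3 ),-6,-4,0.7 , 3*  sqrt( 2), 3*sqrt( 2)]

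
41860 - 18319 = 23541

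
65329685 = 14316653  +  51013032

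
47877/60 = 15959/20 = 797.95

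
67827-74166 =  -  6339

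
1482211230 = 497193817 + 985017413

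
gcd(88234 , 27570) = 2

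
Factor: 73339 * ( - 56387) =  - 7^1*113^1*499^1*10477^1= -4135366193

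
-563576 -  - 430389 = -133187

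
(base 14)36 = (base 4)300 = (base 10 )48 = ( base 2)110000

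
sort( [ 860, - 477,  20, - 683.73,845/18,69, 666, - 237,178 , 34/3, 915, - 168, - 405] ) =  [-683.73, - 477, -405, - 237, - 168 , 34/3, 20,845/18, 69,178 , 666,860, 915 ] 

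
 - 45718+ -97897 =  - 143615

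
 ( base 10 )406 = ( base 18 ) 14A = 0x196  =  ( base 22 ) IA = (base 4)12112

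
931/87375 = 931/87375 = 0.01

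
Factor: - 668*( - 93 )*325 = 20190300=2^2*3^1*5^2*13^1*31^1 * 167^1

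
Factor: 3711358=2^1 * 7^2*37871^1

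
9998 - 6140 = 3858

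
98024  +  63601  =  161625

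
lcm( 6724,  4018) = 329476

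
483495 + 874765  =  1358260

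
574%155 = 109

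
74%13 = 9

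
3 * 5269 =15807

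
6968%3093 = 782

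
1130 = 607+523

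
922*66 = 60852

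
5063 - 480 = 4583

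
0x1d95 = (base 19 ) 11IB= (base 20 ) IID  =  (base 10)7573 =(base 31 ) 7R9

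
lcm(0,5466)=0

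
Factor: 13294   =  2^1* 17^2 * 23^1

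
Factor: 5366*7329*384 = 15101726976 = 2^8*3^2*7^1*349^1*2683^1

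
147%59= 29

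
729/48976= 729/48976 = 0.01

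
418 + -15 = 403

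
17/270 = 17/270 = 0.06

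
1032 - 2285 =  - 1253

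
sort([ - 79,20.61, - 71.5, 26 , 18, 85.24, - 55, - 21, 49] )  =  [-79, - 71.5, - 55, - 21,18,20.61, 26, 49 , 85.24]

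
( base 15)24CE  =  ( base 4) 1322210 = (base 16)1EA4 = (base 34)6QO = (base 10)7844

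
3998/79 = 3998/79 = 50.61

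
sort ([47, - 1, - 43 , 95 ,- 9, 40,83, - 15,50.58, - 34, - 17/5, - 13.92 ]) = [ - 43, - 34, - 15, - 13.92 , - 9, - 17/5 , - 1, 40,47,50.58, 83,  95]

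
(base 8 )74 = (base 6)140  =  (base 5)220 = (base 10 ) 60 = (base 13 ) 48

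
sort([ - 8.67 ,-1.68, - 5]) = [ - 8.67, - 5,-1.68 ] 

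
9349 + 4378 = 13727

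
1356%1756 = 1356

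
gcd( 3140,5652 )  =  628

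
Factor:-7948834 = -2^1*31^1*41^1*53^1*59^1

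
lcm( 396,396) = 396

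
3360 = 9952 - 6592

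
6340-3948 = 2392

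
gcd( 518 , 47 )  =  1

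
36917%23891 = 13026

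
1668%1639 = 29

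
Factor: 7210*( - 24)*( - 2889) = 499912560=   2^4*3^4*5^1*7^1*103^1*107^1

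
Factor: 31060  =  2^2*5^1*1553^1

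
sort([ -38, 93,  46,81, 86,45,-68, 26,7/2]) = [ - 68, - 38, 7/2,26, 45 , 46,81,  86, 93]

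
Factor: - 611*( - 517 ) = 315887 = 11^1*13^1*47^2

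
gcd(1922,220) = 2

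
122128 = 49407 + 72721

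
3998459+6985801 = 10984260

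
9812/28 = 350 + 3/7= 350.43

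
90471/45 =2010 + 7/15= 2010.47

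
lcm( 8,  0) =0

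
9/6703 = 9/6703 = 0.00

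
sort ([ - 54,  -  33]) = [ - 54,-33]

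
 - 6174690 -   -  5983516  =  -191174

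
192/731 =192/731 = 0.26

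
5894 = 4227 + 1667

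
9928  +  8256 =18184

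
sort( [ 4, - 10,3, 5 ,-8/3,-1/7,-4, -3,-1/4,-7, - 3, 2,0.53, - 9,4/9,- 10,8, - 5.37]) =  [ - 10,-10, - 9,  -  7, - 5.37,  -  4, - 3, - 3, - 8/3, - 1/4 , - 1/7, 4/9,0.53,2, 3,4,5, 8 ] 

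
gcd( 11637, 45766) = 1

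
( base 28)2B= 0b1000011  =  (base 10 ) 67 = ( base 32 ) 23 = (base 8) 103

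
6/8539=6/8539  =  0.00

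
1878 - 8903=  -  7025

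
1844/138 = 13 + 25/69 = 13.36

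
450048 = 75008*6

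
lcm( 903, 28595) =85785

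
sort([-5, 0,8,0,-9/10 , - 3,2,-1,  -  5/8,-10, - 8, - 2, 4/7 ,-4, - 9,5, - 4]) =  [ - 10 ,-9, - 8,-5, - 4, -4, - 3, - 2, - 1 , -9/10, - 5/8, 0,  0,4/7, 2,5, 8] 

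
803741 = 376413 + 427328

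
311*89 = 27679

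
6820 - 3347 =3473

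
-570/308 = - 2+23/154 = - 1.85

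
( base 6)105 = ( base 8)51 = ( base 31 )1A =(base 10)41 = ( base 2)101001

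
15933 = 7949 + 7984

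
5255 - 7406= - 2151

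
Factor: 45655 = 5^1*23^1*397^1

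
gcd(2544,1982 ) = 2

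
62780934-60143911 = 2637023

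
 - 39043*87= - 3396741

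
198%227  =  198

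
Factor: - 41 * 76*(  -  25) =2^2* 5^2 *19^1 * 41^1 = 77900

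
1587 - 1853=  - 266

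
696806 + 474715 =1171521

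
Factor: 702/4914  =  1/7  =  7^(-1)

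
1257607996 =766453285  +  491154711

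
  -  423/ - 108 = 47/12 = 3.92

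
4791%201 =168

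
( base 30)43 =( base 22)5d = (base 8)173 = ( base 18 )6F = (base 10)123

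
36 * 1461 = 52596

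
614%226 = 162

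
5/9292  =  5/9292 =0.00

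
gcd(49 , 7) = 7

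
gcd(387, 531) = 9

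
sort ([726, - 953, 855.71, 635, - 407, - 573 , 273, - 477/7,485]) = [ - 953, - 573, -407,  -  477/7, 273,485 , 635, 726,855.71 ] 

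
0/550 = 0 = 0.00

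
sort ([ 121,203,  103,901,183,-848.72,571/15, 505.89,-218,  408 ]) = [-848.72, - 218,  571/15, 103  ,  121, 183 , 203,  408, 505.89, 901]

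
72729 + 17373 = 90102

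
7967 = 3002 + 4965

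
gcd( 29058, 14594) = 2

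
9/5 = 9/5 = 1.80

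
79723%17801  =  8519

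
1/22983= 1/22983= 0.00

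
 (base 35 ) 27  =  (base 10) 77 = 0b1001101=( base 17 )49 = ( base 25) 32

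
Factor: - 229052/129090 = - 346/195 = - 2^1*3^ ( - 1) * 5^(  -  1)*13^(- 1)*173^1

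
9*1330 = 11970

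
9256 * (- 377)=- 3489512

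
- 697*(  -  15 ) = 10455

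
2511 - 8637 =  - 6126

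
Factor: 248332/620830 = 2^1*5^( - 1)= 2/5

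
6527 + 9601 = 16128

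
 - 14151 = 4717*( - 3)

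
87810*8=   702480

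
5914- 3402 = 2512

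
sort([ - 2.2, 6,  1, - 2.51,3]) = [-2.51, - 2.2, 1,3, 6] 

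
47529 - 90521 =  - 42992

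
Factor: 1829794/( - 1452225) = -2^1*3^(-1)*5^( -2)*17^( - 2 )*67^( - 1)*914897^1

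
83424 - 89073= -5649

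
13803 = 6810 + 6993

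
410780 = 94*4370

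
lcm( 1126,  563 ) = 1126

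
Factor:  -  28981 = -73^1*397^1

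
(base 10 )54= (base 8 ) 66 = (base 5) 204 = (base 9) 60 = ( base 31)1N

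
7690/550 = 769/55= 13.98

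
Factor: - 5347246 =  - 2^1*19^1 *140717^1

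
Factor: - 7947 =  - 3^2*883^1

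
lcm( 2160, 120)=2160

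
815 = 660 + 155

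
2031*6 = 12186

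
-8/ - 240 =1/30  =  0.03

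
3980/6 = 1990/3  =  663.33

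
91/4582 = 91/4582 = 0.02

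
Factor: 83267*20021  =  20021^1*83267^1 = 1667088607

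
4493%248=29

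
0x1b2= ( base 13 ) 275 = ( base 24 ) I2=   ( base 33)D5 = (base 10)434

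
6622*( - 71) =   -  470162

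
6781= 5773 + 1008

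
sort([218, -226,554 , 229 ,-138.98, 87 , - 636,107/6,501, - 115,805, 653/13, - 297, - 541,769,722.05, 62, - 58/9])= [ - 636,-541 , - 297, - 226, - 138.98, - 115, - 58/9,107/6,653/13,62, 87,  218,229,501, 554,722.05, 769 , 805 ]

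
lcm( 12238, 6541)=379378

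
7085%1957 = 1214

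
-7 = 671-678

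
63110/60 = 1051 + 5/6 = 1051.83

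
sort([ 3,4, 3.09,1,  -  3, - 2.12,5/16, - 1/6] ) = [ -3 , - 2.12, - 1/6,5/16,1,3,3.09,4] 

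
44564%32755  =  11809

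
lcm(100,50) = 100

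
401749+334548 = 736297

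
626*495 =309870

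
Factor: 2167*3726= 2^1*3^4*11^1*23^1*197^1 = 8074242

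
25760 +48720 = 74480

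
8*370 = 2960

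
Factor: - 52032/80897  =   - 2^6*3^1*271^1*80897^(-1 ) 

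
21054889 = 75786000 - 54731111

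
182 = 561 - 379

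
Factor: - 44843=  - 44843^1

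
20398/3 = 6799 + 1/3 = 6799.33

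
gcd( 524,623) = 1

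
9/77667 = 3/25889 = 0.00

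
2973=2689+284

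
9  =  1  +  8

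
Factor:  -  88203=-3^1*29401^1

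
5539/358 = 5539/358 = 15.47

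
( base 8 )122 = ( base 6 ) 214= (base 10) 82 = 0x52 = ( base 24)3a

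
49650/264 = 188 +3/44 = 188.07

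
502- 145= 357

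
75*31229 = 2342175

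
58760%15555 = 12095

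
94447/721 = 130  +  717/721= 130.99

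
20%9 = 2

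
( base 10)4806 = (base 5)123211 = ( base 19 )d5i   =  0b1001011000110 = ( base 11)367a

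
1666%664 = 338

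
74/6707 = 74/6707 = 0.01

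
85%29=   27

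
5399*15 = 80985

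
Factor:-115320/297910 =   -  12/31 = -  2^2*3^1*31^ (-1) 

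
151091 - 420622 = -269531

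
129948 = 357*364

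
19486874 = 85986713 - 66499839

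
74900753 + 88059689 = 162960442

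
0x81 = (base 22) 5J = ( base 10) 129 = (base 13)9c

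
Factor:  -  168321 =-3^1 * 19^1*2953^1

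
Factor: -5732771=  - 11^1*521161^1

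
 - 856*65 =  - 55640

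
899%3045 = 899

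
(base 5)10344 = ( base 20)1G4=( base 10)724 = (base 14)39a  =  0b1011010100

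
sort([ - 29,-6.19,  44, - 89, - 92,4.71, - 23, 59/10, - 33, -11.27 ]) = [-92, -89, -33,-29, - 23, - 11.27, - 6.19,4.71,59/10, 44]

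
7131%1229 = 986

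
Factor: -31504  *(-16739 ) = 2^4*11^1 *19^1*179^1*881^1 = 527345456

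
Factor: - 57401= - 61^1*941^1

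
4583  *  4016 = 18405328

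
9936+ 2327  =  12263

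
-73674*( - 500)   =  36837000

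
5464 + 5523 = 10987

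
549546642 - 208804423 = 340742219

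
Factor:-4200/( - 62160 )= 2^( - 1 )*5^1 *37^ ( - 1 ) = 5/74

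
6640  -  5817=823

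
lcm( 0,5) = 0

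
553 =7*79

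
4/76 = 1/19 = 0.05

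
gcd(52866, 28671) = 3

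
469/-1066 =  - 1 + 597/1066=- 0.44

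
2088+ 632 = 2720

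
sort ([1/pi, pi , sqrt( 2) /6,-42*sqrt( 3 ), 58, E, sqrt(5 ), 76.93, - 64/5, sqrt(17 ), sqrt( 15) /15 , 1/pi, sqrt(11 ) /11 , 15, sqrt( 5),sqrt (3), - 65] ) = [-42 * sqrt( 3 ),-65, - 64/5, sqrt (2 ) /6, sqrt (15 )/15, sqrt ( 11 ) /11,1/pi, 1/pi, sqrt( 3 ) , sqrt(5 ), sqrt(5 ), E, pi , sqrt( 17 ), 15, 58,76.93] 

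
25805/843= 25805/843 = 30.61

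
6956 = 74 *94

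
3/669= 1/223 =0.00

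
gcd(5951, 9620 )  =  1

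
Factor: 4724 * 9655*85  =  3876868700 = 2^2*5^2 *17^1 * 1181^1*1931^1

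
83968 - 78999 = 4969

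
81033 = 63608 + 17425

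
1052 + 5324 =6376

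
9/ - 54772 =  - 9/54772 = - 0.00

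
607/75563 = 607/75563=0.01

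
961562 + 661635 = 1623197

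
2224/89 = 2224/89 = 24.99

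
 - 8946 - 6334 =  - 15280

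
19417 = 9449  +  9968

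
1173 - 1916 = -743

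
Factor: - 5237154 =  - 2^1 * 3^2*13^1 * 22381^1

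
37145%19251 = 17894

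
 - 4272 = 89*( - 48)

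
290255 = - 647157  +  937412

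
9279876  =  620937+8658939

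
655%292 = 71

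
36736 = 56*656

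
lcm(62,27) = 1674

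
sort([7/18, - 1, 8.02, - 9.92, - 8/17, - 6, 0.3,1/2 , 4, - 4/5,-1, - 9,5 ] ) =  [ - 9.92, - 9, - 6, - 1, - 1, - 4/5, - 8/17,  0.3,7/18, 1/2, 4,5,8.02 ]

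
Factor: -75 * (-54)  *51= 206550 = 2^1 * 3^5*5^2*17^1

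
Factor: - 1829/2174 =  - 2^( - 1) * 31^1*59^1*1087^(-1 ) 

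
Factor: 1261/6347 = 11^( - 1)*13^1*97^1 * 577^( - 1)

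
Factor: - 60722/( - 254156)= 2^( - 1 )*7^(- 1)*29^ (- 1)*97^1 = 97/406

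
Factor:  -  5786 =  - 2^1*11^1*263^1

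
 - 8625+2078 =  - 6547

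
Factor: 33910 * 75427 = 2557729570=2^1 *5^1*11^1*3391^1* 6857^1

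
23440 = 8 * 2930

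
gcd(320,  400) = 80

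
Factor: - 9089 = -61^1*149^1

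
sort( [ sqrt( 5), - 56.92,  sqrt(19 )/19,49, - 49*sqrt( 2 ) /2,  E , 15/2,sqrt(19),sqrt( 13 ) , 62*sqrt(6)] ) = [ - 56.92, - 49*sqrt(2)/2, sqrt(19)/19,  sqrt( 5 ),  E,  sqrt( 13) , sqrt(19), 15/2,  49,  62*sqrt( 6)]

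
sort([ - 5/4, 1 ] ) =[-5/4, 1] 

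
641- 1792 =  - 1151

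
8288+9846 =18134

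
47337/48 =15779/16 = 986.19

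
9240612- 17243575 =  - 8002963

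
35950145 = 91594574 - 55644429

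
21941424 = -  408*( - 53778)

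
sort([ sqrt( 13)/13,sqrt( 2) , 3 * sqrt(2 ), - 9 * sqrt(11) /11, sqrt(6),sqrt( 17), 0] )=[ - 9 * sqrt( 11 ) /11,0,  sqrt ( 13 )/13,sqrt(2), sqrt(6),sqrt(17),3 * sqrt( 2) ]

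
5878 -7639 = -1761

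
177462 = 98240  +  79222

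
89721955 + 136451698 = 226173653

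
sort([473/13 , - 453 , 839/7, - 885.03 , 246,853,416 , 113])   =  [ - 885.03 , - 453,473/13, 113,839/7, 246,416,853]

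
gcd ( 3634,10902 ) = 3634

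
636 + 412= 1048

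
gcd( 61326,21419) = 1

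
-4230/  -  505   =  846/101 = 8.38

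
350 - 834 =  - 484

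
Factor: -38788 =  -2^2*9697^1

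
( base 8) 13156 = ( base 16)166e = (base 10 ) 5742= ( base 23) AJF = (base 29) 6O0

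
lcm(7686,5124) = 15372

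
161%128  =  33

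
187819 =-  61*( - 3079)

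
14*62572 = 876008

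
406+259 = 665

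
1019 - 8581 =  - 7562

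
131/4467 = 131/4467 = 0.03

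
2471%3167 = 2471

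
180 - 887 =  - 707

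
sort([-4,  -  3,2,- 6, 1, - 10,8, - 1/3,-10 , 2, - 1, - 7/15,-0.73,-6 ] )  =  [-10, - 10, - 6, - 6, - 4, - 3, - 1 , - 0.73,-7/15, -1/3,1,2 , 2 , 8]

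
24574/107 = 229 + 71/107=229.66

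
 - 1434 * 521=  - 747114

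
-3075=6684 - 9759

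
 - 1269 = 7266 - 8535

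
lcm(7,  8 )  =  56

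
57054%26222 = 4610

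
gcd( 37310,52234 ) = 7462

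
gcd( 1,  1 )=1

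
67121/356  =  67121/356 = 188.54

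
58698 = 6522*9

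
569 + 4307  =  4876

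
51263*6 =307578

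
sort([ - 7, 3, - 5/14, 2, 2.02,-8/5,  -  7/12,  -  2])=[ - 7, - 2,-8/5, - 7/12, - 5/14, 2,2.02, 3]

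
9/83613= 3/27871 = 0.00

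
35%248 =35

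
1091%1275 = 1091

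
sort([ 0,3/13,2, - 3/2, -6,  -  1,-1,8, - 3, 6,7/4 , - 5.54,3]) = [ - 6, -5.54,  -  3, - 3/2, - 1,-1, 0,3/13, 7/4,2 , 3, 6 , 8]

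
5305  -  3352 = 1953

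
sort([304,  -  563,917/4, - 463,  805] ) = [ - 563,- 463, 917/4, 304,805 ]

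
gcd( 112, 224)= 112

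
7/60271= 7/60271 = 0.00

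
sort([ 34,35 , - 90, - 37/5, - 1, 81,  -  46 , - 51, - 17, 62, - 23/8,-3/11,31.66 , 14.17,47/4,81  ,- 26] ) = [-90, - 51,-46, - 26, - 17 , - 37/5  , - 23/8, - 1, - 3/11,47/4,14.17,  31.66, 34 , 35, 62, 81 , 81] 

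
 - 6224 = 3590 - 9814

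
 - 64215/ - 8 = 64215/8 = 8026.88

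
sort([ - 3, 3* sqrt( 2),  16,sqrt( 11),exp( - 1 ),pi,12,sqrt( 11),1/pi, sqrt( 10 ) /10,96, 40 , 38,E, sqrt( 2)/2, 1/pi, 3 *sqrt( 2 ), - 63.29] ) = [-63.29,-3, sqrt(10)/10,1/pi,1/pi,exp( - 1),sqrt( 2)/2,E, pi,sqrt( 11 ),sqrt(11),3*sqrt( 2 ) , 3*sqrt( 2),12,  16,  38,40 , 96]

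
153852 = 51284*3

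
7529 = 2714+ 4815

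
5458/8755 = 5458/8755 = 0.62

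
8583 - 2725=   5858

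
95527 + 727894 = 823421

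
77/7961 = 77/7961=   0.01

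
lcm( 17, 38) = 646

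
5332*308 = 1642256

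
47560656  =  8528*5577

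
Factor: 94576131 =3^2*13^1 * 808343^1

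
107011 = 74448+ 32563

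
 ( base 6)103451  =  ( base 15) 2834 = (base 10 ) 8599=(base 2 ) 10000110010111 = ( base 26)cij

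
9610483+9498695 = 19109178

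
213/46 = 213/46=4.63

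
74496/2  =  37248= 37248.00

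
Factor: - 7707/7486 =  - 2^(-1) * 3^1*7^1*19^( - 1)*197^ ( - 1 )*367^1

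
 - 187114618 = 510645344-697759962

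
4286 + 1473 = 5759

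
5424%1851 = 1722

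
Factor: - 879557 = - 7^1*125651^1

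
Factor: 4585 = 5^1 * 7^1*131^1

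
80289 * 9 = 722601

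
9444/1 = 9444 = 9444.00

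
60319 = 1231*49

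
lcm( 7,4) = 28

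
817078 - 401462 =415616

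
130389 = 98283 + 32106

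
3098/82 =1549/41 = 37.78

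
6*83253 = 499518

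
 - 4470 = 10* ( - 447)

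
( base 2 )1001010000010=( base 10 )4738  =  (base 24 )85a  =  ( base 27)6dd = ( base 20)BGI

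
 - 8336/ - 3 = 2778+ 2/3  =  2778.67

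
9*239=2151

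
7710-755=6955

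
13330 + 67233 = 80563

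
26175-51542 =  - 25367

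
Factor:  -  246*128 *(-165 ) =5195520  =  2^8 * 3^2*5^1 * 11^1 * 41^1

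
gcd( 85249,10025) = 1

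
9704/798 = 12  +  64/399 =12.16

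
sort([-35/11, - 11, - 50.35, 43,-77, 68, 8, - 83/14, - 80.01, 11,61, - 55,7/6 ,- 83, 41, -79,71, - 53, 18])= [ - 83, - 80.01, - 79,-77  , - 55,  -  53,-50.35, - 11,-83/14, - 35/11, 7/6, 8, 11 , 18, 41, 43,61, 68, 71]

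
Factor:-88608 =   -  2^5*3^1*13^1*71^1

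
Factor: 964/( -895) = -2^2*5^( - 1)  *179^ ( - 1 ) * 241^1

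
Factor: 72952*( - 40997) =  - 2^3*11^2*829^1*3727^1  =  -  2990813144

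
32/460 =8/115 = 0.07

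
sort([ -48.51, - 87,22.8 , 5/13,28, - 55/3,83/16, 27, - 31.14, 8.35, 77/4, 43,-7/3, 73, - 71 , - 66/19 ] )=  [ - 87,-71, - 48.51, - 31.14 ,-55/3,-66/19,-7/3, 5/13, 83/16,8.35, 77/4,22.8 , 27, 28, 43,73 ]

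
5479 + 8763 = 14242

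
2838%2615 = 223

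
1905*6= 11430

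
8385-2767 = 5618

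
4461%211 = 30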